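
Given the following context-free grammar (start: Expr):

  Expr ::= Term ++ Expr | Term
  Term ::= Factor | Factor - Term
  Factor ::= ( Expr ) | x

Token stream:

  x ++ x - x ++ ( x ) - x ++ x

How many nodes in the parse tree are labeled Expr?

5

[Expr [Term [Factor x]] ++ [Expr [Term [Factor x] - [Term [Factor x]]] ++ [Expr [Term [Factor ( [Expr [Term [Factor x]]] )] - [Term [Factor x]]] ++ [Expr [Term [Factor x]]]]]]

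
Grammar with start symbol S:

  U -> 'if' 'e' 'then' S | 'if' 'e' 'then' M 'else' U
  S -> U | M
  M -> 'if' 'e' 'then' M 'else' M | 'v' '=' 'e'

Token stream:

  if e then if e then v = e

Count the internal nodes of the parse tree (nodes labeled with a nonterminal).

[S [U if e then [S [U if e then [S [M v = e]]]]]]

6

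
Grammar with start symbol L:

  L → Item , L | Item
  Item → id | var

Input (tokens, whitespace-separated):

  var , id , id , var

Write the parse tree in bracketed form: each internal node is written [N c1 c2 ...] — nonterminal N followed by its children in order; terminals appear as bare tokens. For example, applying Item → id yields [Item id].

L
Item , L
var , L
var , Item , L
var , id , L
var , id , Item , L
var , id , id , L
var , id , id , Item
var , id , id , var

[L [Item var] , [L [Item id] , [L [Item id] , [L [Item var]]]]]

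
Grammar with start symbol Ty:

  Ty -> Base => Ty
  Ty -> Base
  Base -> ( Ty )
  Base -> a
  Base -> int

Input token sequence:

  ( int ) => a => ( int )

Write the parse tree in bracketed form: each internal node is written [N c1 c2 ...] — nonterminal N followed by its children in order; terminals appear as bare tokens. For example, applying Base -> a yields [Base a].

[Ty [Base ( [Ty [Base int]] )] => [Ty [Base a] => [Ty [Base ( [Ty [Base int]] )]]]]

Ty
Base => Ty
( Ty ) => Ty
( Base ) => Ty
( int ) => Ty
( int ) => Base => Ty
( int ) => a => Ty
( int ) => a => Base
( int ) => a => ( Ty )
( int ) => a => ( Base )
( int ) => a => ( int )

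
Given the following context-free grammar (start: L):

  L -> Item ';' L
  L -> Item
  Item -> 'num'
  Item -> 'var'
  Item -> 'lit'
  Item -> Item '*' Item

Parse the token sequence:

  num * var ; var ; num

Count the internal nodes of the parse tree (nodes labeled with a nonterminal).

8

[L [Item [Item num] * [Item var]] ; [L [Item var] ; [L [Item num]]]]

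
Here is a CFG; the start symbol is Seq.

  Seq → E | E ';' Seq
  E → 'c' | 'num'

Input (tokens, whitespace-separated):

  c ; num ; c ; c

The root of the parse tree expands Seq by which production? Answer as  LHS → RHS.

[Seq [E c] ; [Seq [E num] ; [Seq [E c] ; [Seq [E c]]]]]

Seq → E ';' Seq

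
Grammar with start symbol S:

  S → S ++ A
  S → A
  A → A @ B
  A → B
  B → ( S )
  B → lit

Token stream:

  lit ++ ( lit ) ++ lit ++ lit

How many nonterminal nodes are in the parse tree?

15

[S [S [S [S [A [B lit]]] ++ [A [B ( [S [A [B lit]]] )]]] ++ [A [B lit]]] ++ [A [B lit]]]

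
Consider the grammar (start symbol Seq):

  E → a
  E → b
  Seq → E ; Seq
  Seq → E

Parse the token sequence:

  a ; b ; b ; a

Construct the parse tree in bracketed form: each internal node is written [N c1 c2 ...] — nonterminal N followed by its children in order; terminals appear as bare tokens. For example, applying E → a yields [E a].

[Seq [E a] ; [Seq [E b] ; [Seq [E b] ; [Seq [E a]]]]]

Seq
E ; Seq
a ; Seq
a ; E ; Seq
a ; b ; Seq
a ; b ; E ; Seq
a ; b ; b ; Seq
a ; b ; b ; E
a ; b ; b ; a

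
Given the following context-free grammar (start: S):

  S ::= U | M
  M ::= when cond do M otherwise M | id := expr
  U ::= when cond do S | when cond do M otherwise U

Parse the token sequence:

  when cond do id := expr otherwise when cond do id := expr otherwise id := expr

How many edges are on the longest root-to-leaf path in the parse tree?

4

[S [M when cond do [M id := expr] otherwise [M when cond do [M id := expr] otherwise [M id := expr]]]]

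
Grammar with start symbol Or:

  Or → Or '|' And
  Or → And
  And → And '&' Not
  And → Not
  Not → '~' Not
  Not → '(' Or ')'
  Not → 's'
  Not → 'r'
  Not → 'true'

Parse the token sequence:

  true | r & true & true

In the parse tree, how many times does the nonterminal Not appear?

[Or [Or [And [Not true]]] | [And [And [And [Not r]] & [Not true]] & [Not true]]]

4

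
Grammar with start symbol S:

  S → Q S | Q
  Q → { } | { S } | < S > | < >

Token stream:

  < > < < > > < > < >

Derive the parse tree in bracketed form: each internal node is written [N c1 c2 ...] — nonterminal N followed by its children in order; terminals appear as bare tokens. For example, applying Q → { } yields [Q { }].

[S [Q < >] [S [Q < [S [Q < >]] >] [S [Q < >] [S [Q < >]]]]]

S
Q S
< > S
< > Q S
< > < S > S
< > < Q > S
< > < < > > S
< > < < > > Q S
< > < < > > < > S
< > < < > > < > Q
< > < < > > < > < >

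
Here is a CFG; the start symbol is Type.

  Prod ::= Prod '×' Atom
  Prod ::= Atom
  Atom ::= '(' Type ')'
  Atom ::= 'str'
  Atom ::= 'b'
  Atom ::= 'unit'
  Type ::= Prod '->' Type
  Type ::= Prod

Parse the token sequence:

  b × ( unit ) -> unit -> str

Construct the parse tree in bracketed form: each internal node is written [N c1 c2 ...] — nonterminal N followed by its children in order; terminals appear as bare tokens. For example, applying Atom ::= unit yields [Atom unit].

Type
Prod -> Type
Prod × Atom -> Type
Atom × Atom -> Type
b × Atom -> Type
b × ( Type ) -> Type
b × ( Prod ) -> Type
b × ( Atom ) -> Type
b × ( unit ) -> Type
b × ( unit ) -> Prod -> Type
b × ( unit ) -> Atom -> Type
b × ( unit ) -> unit -> Type
b × ( unit ) -> unit -> Prod
b × ( unit ) -> unit -> Atom
b × ( unit ) -> unit -> str

[Type [Prod [Prod [Atom b]] × [Atom ( [Type [Prod [Atom unit]]] )]] -> [Type [Prod [Atom unit]] -> [Type [Prod [Atom str]]]]]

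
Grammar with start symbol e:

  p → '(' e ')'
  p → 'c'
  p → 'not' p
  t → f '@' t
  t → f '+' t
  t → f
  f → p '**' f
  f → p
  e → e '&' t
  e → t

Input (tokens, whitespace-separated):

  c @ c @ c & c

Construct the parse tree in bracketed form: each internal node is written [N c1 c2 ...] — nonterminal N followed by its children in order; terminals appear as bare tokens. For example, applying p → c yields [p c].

[e [e [t [f [p c]] @ [t [f [p c]] @ [t [f [p c]]]]]] & [t [f [p c]]]]

e
e & t
t & t
f @ t & t
p @ t & t
c @ t & t
c @ f @ t & t
c @ p @ t & t
c @ c @ t & t
c @ c @ f & t
c @ c @ p & t
c @ c @ c & t
c @ c @ c & f
c @ c @ c & p
c @ c @ c & c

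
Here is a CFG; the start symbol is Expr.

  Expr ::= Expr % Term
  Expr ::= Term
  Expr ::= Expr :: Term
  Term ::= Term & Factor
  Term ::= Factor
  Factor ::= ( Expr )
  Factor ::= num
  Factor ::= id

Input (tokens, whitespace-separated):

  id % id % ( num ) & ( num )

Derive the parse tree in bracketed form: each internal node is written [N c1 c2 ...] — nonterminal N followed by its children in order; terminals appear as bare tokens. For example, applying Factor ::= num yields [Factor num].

[Expr [Expr [Expr [Term [Factor id]]] % [Term [Factor id]]] % [Term [Term [Factor ( [Expr [Term [Factor num]]] )]] & [Factor ( [Expr [Term [Factor num]]] )]]]

Expr
Expr % Term
Expr % Term % Term
Term % Term % Term
Factor % Term % Term
id % Term % Term
id % Factor % Term
id % id % Term
id % id % Term & Factor
id % id % Factor & Factor
id % id % ( Expr ) & Factor
id % id % ( Term ) & Factor
id % id % ( Factor ) & Factor
id % id % ( num ) & Factor
id % id % ( num ) & ( Expr )
id % id % ( num ) & ( Term )
id % id % ( num ) & ( Factor )
id % id % ( num ) & ( num )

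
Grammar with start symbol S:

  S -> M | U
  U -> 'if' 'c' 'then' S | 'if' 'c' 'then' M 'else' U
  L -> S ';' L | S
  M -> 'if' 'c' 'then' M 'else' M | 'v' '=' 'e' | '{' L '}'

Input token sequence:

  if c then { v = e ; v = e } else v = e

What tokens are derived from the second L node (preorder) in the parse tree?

v = e

[S [M if c then [M { [L [S [M v = e]] ; [L [S [M v = e]]]] }] else [M v = e]]]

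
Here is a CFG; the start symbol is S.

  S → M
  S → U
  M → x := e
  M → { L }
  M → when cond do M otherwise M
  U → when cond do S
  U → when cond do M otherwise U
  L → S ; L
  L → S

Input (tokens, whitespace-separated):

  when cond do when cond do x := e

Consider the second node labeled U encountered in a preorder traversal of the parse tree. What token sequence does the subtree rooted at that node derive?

when cond do x := e

[S [U when cond do [S [U when cond do [S [M x := e]]]]]]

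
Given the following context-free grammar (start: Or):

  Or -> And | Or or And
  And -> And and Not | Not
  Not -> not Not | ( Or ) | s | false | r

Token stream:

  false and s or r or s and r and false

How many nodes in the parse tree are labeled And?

6

[Or [Or [Or [And [And [Not false]] and [Not s]]] or [And [Not r]]] or [And [And [And [Not s]] and [Not r]] and [Not false]]]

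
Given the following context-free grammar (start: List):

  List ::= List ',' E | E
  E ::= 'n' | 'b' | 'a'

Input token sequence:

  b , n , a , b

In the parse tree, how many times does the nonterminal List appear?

4

[List [List [List [List [E b]] , [E n]] , [E a]] , [E b]]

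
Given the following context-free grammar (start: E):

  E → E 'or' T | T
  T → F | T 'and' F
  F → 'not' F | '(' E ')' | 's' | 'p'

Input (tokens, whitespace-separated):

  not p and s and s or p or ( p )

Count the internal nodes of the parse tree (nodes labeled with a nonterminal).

[E [E [E [T [T [T [F not [F p]]] and [F s]] and [F s]]] or [T [F p]]] or [T [F ( [E [T [F p]]] )]]]

17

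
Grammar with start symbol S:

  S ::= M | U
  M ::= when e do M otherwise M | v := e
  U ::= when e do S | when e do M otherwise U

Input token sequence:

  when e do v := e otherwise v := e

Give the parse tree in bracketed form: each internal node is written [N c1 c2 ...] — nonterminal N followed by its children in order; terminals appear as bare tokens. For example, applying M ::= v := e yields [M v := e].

[S [M when e do [M v := e] otherwise [M v := e]]]

S
M
when e do M otherwise M
when e do v := e otherwise M
when e do v := e otherwise v := e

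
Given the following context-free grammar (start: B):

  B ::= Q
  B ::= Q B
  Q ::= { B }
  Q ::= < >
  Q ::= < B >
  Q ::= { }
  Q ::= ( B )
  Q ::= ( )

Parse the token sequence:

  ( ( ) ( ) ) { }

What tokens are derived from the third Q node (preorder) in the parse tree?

( )

[B [Q ( [B [Q ( )] [B [Q ( )]]] )] [B [Q { }]]]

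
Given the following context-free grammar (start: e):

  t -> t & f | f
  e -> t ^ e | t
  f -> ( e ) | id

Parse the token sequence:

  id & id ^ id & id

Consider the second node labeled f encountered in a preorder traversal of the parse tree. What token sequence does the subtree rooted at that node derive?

id

[e [t [t [f id]] & [f id]] ^ [e [t [t [f id]] & [f id]]]]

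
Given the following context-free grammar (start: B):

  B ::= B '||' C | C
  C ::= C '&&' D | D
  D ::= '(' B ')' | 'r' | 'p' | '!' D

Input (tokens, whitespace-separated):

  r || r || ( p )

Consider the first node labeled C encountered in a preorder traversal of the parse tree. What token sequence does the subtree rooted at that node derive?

r

[B [B [B [C [D r]]] || [C [D r]]] || [C [D ( [B [C [D p]]] )]]]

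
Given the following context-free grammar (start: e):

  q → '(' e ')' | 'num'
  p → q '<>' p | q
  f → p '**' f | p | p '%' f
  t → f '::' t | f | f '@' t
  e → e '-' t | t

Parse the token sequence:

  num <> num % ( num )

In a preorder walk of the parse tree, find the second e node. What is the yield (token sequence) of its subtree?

[e [t [f [p [q num] <> [p [q num]]] % [f [p [q ( [e [t [f [p [q num]]]]] )]]]]]]

num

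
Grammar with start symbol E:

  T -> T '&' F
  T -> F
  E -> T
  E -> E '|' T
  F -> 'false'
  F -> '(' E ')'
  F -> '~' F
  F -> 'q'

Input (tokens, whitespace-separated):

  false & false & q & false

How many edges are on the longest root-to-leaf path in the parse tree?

[E [T [T [T [T [F false]] & [F false]] & [F q]] & [F false]]]

6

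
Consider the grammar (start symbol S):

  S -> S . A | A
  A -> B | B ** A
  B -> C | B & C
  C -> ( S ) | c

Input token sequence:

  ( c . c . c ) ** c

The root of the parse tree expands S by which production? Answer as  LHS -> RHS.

S -> A

[S [A [B [C ( [S [S [S [A [B [C c]]]] . [A [B [C c]]]] . [A [B [C c]]]] )]] ** [A [B [C c]]]]]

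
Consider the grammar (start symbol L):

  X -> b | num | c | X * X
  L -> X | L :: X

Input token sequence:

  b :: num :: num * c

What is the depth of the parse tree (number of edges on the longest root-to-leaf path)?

4

[L [L [L [X b]] :: [X num]] :: [X [X num] * [X c]]]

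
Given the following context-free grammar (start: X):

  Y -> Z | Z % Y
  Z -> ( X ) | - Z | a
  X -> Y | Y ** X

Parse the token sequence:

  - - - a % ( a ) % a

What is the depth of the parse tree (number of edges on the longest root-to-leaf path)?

[X [Y [Z - [Z - [Z - [Z a]]]] % [Y [Z ( [X [Y [Z a]]] )] % [Y [Z a]]]]]

7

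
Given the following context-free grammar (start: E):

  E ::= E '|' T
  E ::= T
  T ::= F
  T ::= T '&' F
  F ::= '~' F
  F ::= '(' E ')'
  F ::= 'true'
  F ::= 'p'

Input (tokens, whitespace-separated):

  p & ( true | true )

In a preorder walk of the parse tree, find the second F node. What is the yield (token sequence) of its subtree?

( true | true )

[E [T [T [F p]] & [F ( [E [E [T [F true]]] | [T [F true]]] )]]]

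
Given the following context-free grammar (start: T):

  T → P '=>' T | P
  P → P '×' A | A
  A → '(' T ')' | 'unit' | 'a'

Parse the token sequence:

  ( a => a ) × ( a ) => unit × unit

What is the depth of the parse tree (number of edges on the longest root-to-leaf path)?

[T [P [P [A ( [T [P [A a]] => [T [P [A a]]]] )]] × [A ( [T [P [A a]]] )]] => [T [P [P [A unit]] × [A unit]]]]

8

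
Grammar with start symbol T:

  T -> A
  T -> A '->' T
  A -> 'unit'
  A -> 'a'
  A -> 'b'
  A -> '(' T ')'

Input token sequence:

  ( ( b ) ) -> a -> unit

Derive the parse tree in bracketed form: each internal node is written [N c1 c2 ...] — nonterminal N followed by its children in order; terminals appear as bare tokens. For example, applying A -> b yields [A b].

T
A -> T
( T ) -> T
( A ) -> T
( ( T ) ) -> T
( ( A ) ) -> T
( ( b ) ) -> T
( ( b ) ) -> A -> T
( ( b ) ) -> a -> T
( ( b ) ) -> a -> A
( ( b ) ) -> a -> unit

[T [A ( [T [A ( [T [A b]] )]] )] -> [T [A a] -> [T [A unit]]]]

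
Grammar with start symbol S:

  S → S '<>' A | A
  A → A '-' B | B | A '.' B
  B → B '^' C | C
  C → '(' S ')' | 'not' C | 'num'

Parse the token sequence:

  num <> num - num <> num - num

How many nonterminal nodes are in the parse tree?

18

[S [S [S [A [B [C num]]]] <> [A [A [B [C num]]] - [B [C num]]]] <> [A [A [B [C num]]] - [B [C num]]]]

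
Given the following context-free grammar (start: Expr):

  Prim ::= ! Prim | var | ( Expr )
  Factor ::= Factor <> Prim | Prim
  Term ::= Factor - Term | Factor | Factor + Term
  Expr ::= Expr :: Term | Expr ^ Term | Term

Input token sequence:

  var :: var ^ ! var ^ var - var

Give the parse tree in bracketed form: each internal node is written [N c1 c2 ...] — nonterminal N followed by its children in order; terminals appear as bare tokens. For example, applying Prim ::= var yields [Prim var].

[Expr [Expr [Expr [Expr [Term [Factor [Prim var]]]] :: [Term [Factor [Prim var]]]] ^ [Term [Factor [Prim ! [Prim var]]]]] ^ [Term [Factor [Prim var]] - [Term [Factor [Prim var]]]]]

Expr
Expr ^ Term
Expr ^ Term ^ Term
Expr :: Term ^ Term ^ Term
Term :: Term ^ Term ^ Term
Factor :: Term ^ Term ^ Term
Prim :: Term ^ Term ^ Term
var :: Term ^ Term ^ Term
var :: Factor ^ Term ^ Term
var :: Prim ^ Term ^ Term
var :: var ^ Term ^ Term
var :: var ^ Factor ^ Term
var :: var ^ Prim ^ Term
var :: var ^ ! Prim ^ Term
var :: var ^ ! var ^ Term
var :: var ^ ! var ^ Factor - Term
var :: var ^ ! var ^ Prim - Term
var :: var ^ ! var ^ var - Term
var :: var ^ ! var ^ var - Factor
var :: var ^ ! var ^ var - Prim
var :: var ^ ! var ^ var - var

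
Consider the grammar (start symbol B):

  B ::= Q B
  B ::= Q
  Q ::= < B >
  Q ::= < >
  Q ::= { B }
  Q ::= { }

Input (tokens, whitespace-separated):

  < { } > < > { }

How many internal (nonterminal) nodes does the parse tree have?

8

[B [Q < [B [Q { }]] >] [B [Q < >] [B [Q { }]]]]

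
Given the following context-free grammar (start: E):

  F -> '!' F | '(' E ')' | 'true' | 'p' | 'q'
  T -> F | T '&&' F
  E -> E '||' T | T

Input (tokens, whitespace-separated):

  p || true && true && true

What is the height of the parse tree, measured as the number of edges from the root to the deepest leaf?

[E [E [T [F p]]] || [T [T [T [F true]] && [F true]] && [F true]]]

5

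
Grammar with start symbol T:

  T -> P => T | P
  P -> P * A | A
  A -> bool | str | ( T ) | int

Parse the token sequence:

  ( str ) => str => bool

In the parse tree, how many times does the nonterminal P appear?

[T [P [A ( [T [P [A str]]] )]] => [T [P [A str]] => [T [P [A bool]]]]]

4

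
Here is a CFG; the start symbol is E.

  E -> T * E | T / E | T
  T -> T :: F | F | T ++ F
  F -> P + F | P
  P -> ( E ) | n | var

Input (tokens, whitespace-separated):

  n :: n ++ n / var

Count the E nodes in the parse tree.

2

[E [T [T [T [F [P n]]] :: [F [P n]]] ++ [F [P n]]] / [E [T [F [P var]]]]]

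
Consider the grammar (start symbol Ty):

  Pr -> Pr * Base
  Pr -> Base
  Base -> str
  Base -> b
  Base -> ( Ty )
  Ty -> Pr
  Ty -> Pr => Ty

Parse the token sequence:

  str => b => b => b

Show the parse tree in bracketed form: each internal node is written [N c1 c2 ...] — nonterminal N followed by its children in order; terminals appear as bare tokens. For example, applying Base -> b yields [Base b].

Ty
Pr => Ty
Base => Ty
str => Ty
str => Pr => Ty
str => Base => Ty
str => b => Ty
str => b => Pr => Ty
str => b => Base => Ty
str => b => b => Ty
str => b => b => Pr
str => b => b => Base
str => b => b => b

[Ty [Pr [Base str]] => [Ty [Pr [Base b]] => [Ty [Pr [Base b]] => [Ty [Pr [Base b]]]]]]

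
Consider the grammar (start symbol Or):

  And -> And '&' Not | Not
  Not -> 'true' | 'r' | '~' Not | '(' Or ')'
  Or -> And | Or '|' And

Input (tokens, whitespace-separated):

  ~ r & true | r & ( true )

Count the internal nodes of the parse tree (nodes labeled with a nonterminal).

[Or [Or [And [And [Not ~ [Not r]]] & [Not true]]] | [And [And [Not r]] & [Not ( [Or [And [Not true]]] )]]]

14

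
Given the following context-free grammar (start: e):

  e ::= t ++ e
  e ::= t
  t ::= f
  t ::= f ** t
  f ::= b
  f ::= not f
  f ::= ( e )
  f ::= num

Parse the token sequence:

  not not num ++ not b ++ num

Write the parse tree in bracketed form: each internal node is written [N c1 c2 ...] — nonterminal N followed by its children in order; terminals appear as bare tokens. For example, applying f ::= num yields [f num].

e
t ++ e
f ++ e
not f ++ e
not not f ++ e
not not num ++ e
not not num ++ t ++ e
not not num ++ f ++ e
not not num ++ not f ++ e
not not num ++ not b ++ e
not not num ++ not b ++ t
not not num ++ not b ++ f
not not num ++ not b ++ num

[e [t [f not [f not [f num]]]] ++ [e [t [f not [f b]]] ++ [e [t [f num]]]]]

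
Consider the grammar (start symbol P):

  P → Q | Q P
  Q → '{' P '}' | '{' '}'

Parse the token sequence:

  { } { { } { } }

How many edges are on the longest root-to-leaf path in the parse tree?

[P [Q { }] [P [Q { [P [Q { }] [P [Q { }]]] }]]]

6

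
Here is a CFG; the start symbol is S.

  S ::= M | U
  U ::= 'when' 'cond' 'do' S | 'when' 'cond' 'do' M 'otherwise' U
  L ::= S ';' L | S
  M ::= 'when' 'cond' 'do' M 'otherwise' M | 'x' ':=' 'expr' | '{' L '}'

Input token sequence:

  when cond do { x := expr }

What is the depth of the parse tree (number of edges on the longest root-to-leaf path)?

7

[S [U when cond do [S [M { [L [S [M x := expr]]] }]]]]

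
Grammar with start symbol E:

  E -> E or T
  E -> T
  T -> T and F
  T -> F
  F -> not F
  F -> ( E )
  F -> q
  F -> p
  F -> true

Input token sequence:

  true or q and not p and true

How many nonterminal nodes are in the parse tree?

11

[E [E [T [F true]]] or [T [T [T [F q]] and [F not [F p]]] and [F true]]]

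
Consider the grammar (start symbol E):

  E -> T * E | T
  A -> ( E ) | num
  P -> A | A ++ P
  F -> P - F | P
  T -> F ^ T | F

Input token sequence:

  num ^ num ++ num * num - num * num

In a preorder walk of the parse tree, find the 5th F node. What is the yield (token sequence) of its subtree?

[E [T [F [P [A num]]] ^ [T [F [P [A num] ++ [P [A num]]]]]] * [E [T [F [P [A num]] - [F [P [A num]]]]] * [E [T [F [P [A num]]]]]]]

num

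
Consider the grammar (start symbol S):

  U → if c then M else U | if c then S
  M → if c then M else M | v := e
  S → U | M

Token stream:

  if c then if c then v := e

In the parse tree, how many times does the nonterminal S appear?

[S [U if c then [S [U if c then [S [M v := e]]]]]]

3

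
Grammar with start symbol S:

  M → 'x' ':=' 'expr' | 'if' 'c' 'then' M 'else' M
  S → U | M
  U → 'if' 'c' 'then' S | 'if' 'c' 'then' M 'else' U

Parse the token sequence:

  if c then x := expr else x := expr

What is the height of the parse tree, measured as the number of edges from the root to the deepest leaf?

[S [M if c then [M x := expr] else [M x := expr]]]

3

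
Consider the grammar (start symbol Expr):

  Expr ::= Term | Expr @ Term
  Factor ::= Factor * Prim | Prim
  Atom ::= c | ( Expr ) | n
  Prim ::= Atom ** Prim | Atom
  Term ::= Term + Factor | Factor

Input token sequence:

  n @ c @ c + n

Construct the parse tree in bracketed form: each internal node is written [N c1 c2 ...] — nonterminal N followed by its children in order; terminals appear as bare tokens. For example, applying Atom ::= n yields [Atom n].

Expr
Expr @ Term
Expr @ Term @ Term
Term @ Term @ Term
Factor @ Term @ Term
Prim @ Term @ Term
Atom @ Term @ Term
n @ Term @ Term
n @ Factor @ Term
n @ Prim @ Term
n @ Atom @ Term
n @ c @ Term
n @ c @ Term + Factor
n @ c @ Factor + Factor
n @ c @ Prim + Factor
n @ c @ Atom + Factor
n @ c @ c + Factor
n @ c @ c + Prim
n @ c @ c + Atom
n @ c @ c + n

[Expr [Expr [Expr [Term [Factor [Prim [Atom n]]]]] @ [Term [Factor [Prim [Atom c]]]]] @ [Term [Term [Factor [Prim [Atom c]]]] + [Factor [Prim [Atom n]]]]]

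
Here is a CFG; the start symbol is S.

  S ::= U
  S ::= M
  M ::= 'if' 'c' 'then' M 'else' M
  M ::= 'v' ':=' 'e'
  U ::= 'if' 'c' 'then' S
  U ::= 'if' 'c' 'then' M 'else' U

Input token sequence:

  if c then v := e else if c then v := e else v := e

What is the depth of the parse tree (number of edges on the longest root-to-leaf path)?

4

[S [M if c then [M v := e] else [M if c then [M v := e] else [M v := e]]]]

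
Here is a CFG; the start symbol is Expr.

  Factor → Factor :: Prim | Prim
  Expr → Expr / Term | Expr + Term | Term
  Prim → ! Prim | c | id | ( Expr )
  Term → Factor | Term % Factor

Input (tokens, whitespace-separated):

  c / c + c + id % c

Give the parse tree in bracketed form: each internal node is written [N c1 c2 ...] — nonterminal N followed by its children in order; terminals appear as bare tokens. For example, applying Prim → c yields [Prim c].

[Expr [Expr [Expr [Expr [Term [Factor [Prim c]]]] / [Term [Factor [Prim c]]]] + [Term [Factor [Prim c]]]] + [Term [Term [Factor [Prim id]]] % [Factor [Prim c]]]]

Expr
Expr + Term
Expr + Term + Term
Expr / Term + Term + Term
Term / Term + Term + Term
Factor / Term + Term + Term
Prim / Term + Term + Term
c / Term + Term + Term
c / Factor + Term + Term
c / Prim + Term + Term
c / c + Term + Term
c / c + Factor + Term
c / c + Prim + Term
c / c + c + Term
c / c + c + Term % Factor
c / c + c + Factor % Factor
c / c + c + Prim % Factor
c / c + c + id % Factor
c / c + c + id % Prim
c / c + c + id % c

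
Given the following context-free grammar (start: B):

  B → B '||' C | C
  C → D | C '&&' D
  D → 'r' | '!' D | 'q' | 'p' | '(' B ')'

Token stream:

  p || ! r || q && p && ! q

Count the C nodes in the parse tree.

5

[B [B [B [C [D p]]] || [C [D ! [D r]]]] || [C [C [C [D q]] && [D p]] && [D ! [D q]]]]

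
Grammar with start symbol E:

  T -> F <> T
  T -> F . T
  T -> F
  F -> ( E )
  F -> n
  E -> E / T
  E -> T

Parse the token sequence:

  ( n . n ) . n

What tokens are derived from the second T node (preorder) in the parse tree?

[E [T [F ( [E [T [F n] . [T [F n]]]] )] . [T [F n]]]]

n . n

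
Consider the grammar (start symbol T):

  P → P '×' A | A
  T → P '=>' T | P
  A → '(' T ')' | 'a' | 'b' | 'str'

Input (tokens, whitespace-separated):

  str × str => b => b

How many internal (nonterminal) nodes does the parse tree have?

[T [P [P [A str]] × [A str]] => [T [P [A b]] => [T [P [A b]]]]]

11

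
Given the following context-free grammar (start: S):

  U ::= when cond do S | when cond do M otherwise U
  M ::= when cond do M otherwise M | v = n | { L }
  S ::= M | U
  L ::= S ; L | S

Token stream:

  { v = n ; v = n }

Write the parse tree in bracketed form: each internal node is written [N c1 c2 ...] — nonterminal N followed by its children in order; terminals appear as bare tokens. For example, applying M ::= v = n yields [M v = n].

S
M
{ L }
{ S ; L }
{ M ; L }
{ v = n ; L }
{ v = n ; S }
{ v = n ; M }
{ v = n ; v = n }

[S [M { [L [S [M v = n]] ; [L [S [M v = n]]]] }]]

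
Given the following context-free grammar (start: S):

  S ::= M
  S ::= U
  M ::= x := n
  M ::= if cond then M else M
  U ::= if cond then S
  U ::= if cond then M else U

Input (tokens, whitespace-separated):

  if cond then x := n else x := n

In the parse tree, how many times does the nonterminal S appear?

1

[S [M if cond then [M x := n] else [M x := n]]]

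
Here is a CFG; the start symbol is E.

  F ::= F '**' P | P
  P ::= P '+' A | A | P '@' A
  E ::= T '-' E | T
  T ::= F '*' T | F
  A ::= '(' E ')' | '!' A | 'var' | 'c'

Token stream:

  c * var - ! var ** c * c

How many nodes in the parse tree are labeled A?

6

[E [T [F [P [A c]]] * [T [F [P [A var]]]]] - [E [T [F [F [P [A ! [A var]]]] ** [P [A c]]] * [T [F [P [A c]]]]]]]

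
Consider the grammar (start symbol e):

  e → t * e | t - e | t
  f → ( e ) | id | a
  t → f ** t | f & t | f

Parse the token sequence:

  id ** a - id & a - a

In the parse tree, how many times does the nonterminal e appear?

[e [t [f id] ** [t [f a]]] - [e [t [f id] & [t [f a]]] - [e [t [f a]]]]]

3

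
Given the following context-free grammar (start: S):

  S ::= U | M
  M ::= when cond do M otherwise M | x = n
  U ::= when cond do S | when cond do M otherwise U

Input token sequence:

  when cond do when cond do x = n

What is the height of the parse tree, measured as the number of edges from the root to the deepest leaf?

6

[S [U when cond do [S [U when cond do [S [M x = n]]]]]]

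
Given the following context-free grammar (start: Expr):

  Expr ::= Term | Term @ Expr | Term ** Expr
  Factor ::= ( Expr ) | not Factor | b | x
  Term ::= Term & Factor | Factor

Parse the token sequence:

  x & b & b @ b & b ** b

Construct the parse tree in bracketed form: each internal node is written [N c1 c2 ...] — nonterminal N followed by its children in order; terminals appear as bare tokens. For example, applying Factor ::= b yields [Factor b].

Expr
Term @ Expr
Term & Factor @ Expr
Term & Factor & Factor @ Expr
Factor & Factor & Factor @ Expr
x & Factor & Factor @ Expr
x & b & Factor @ Expr
x & b & b @ Expr
x & b & b @ Term ** Expr
x & b & b @ Term & Factor ** Expr
x & b & b @ Factor & Factor ** Expr
x & b & b @ b & Factor ** Expr
x & b & b @ b & b ** Expr
x & b & b @ b & b ** Term
x & b & b @ b & b ** Factor
x & b & b @ b & b ** b

[Expr [Term [Term [Term [Factor x]] & [Factor b]] & [Factor b]] @ [Expr [Term [Term [Factor b]] & [Factor b]] ** [Expr [Term [Factor b]]]]]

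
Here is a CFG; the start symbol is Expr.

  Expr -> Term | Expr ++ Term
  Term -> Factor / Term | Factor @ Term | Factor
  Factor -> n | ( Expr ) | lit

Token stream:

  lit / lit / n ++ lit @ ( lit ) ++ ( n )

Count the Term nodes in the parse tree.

8

[Expr [Expr [Expr [Term [Factor lit] / [Term [Factor lit] / [Term [Factor n]]]]] ++ [Term [Factor lit] @ [Term [Factor ( [Expr [Term [Factor lit]]] )]]]] ++ [Term [Factor ( [Expr [Term [Factor n]]] )]]]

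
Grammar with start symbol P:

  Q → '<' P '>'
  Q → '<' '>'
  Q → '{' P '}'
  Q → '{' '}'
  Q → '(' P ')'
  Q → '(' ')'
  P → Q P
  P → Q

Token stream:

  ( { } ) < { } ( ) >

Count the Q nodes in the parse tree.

[P [Q ( [P [Q { }]] )] [P [Q < [P [Q { }] [P [Q ( )]]] >]]]

5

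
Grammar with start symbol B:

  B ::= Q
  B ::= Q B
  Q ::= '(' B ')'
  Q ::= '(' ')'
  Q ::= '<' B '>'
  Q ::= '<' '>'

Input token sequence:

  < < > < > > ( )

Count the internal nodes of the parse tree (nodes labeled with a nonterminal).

8

[B [Q < [B [Q < >] [B [Q < >]]] >] [B [Q ( )]]]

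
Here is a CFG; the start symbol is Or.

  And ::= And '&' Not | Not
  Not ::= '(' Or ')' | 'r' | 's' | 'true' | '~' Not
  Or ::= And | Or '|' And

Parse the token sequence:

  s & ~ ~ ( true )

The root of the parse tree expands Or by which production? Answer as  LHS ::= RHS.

[Or [And [And [Not s]] & [Not ~ [Not ~ [Not ( [Or [And [Not true]]] )]]]]]

Or ::= And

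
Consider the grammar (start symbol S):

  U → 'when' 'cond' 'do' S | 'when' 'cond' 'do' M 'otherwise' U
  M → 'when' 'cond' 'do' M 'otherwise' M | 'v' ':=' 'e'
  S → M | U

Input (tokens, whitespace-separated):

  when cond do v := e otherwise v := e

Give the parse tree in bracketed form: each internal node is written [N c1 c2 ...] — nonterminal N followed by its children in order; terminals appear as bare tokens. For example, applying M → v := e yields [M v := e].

S
M
when cond do M otherwise M
when cond do v := e otherwise M
when cond do v := e otherwise v := e

[S [M when cond do [M v := e] otherwise [M v := e]]]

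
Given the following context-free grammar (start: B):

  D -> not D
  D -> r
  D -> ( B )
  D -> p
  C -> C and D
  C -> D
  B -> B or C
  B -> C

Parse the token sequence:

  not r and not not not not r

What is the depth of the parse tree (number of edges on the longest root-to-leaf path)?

7

[B [C [C [D not [D r]]] and [D not [D not [D not [D not [D r]]]]]]]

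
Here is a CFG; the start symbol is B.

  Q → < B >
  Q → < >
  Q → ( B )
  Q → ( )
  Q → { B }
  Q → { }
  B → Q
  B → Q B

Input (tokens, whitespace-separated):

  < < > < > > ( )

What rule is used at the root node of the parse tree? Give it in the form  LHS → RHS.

B → Q B

[B [Q < [B [Q < >] [B [Q < >]]] >] [B [Q ( )]]]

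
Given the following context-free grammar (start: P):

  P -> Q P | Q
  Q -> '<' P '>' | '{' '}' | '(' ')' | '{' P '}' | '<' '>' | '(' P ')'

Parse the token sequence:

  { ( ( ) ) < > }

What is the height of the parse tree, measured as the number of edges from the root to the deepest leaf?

6

[P [Q { [P [Q ( [P [Q ( )]] )] [P [Q < >]]] }]]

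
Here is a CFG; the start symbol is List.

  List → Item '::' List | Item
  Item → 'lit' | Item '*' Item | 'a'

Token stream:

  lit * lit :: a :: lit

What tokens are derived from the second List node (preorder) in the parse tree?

[List [Item [Item lit] * [Item lit]] :: [List [Item a] :: [List [Item lit]]]]

a :: lit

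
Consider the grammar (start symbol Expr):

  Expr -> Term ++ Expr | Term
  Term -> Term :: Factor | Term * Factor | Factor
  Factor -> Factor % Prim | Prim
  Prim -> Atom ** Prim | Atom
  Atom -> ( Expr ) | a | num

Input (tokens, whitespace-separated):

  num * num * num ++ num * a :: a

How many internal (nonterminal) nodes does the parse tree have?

[Expr [Term [Term [Term [Factor [Prim [Atom num]]]] * [Factor [Prim [Atom num]]]] * [Factor [Prim [Atom num]]]] ++ [Expr [Term [Term [Term [Factor [Prim [Atom num]]]] * [Factor [Prim [Atom a]]]] :: [Factor [Prim [Atom a]]]]]]

26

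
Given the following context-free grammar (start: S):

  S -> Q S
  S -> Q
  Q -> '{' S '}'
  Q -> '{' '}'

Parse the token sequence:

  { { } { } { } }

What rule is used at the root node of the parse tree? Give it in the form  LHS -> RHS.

S -> Q

[S [Q { [S [Q { }] [S [Q { }] [S [Q { }]]]] }]]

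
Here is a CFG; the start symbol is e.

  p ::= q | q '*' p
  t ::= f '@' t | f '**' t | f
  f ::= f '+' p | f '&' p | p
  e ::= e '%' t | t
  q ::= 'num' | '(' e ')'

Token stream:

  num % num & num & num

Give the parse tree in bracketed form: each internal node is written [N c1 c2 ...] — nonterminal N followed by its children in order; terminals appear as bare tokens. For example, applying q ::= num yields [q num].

[e [e [t [f [p [q num]]]]] % [t [f [f [f [p [q num]]] & [p [q num]]] & [p [q num]]]]]

e
e % t
t % t
f % t
p % t
q % t
num % t
num % f
num % f & p
num % f & p & p
num % p & p & p
num % q & p & p
num % num & p & p
num % num & q & p
num % num & num & p
num % num & num & q
num % num & num & num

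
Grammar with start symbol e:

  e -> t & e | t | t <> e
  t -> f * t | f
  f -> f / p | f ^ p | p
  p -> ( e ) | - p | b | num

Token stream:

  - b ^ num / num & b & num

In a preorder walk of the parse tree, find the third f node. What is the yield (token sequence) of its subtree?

- b

[e [t [f [f [f [p - [p b]]] ^ [p num]] / [p num]]] & [e [t [f [p b]]] & [e [t [f [p num]]]]]]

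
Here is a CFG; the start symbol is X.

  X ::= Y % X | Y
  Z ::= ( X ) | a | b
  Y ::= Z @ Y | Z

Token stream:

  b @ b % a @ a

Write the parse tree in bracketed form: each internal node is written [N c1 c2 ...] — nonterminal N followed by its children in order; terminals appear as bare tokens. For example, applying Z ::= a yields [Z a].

[X [Y [Z b] @ [Y [Z b]]] % [X [Y [Z a] @ [Y [Z a]]]]]

X
Y % X
Z @ Y % X
b @ Y % X
b @ Z % X
b @ b % X
b @ b % Y
b @ b % Z @ Y
b @ b % a @ Y
b @ b % a @ Z
b @ b % a @ a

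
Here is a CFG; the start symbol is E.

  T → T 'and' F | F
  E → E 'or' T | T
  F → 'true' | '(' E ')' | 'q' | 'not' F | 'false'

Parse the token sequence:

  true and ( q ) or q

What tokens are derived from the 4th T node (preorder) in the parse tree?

[E [E [T [T [F true]] and [F ( [E [T [F q]]] )]]] or [T [F q]]]

q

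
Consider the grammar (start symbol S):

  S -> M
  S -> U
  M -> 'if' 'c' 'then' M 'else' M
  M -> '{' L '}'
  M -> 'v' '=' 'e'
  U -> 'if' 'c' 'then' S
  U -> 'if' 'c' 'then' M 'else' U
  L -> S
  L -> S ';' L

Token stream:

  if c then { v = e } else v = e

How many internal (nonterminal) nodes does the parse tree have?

[S [M if c then [M { [L [S [M v = e]]] }] else [M v = e]]]

7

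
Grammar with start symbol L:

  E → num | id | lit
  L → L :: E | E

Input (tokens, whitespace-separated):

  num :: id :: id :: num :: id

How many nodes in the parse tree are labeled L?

5

[L [L [L [L [L [E num]] :: [E id]] :: [E id]] :: [E num]] :: [E id]]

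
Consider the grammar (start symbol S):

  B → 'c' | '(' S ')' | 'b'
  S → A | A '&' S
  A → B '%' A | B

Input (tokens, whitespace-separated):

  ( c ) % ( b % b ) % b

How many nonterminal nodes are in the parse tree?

15

[S [A [B ( [S [A [B c]]] )] % [A [B ( [S [A [B b] % [A [B b]]]] )] % [A [B b]]]]]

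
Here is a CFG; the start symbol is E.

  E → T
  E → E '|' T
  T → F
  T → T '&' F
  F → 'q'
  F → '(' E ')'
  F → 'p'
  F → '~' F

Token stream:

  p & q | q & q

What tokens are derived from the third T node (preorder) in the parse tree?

[E [E [T [T [F p]] & [F q]]] | [T [T [F q]] & [F q]]]

q & q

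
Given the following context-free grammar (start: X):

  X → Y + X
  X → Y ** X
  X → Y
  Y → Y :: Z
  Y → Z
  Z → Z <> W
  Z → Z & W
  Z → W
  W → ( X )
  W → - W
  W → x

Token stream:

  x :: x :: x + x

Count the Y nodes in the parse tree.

4

[X [Y [Y [Y [Z [W x]]] :: [Z [W x]]] :: [Z [W x]]] + [X [Y [Z [W x]]]]]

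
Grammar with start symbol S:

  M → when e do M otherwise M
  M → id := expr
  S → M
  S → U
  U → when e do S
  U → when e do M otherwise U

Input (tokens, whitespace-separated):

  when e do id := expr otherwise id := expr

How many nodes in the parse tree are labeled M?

3

[S [M when e do [M id := expr] otherwise [M id := expr]]]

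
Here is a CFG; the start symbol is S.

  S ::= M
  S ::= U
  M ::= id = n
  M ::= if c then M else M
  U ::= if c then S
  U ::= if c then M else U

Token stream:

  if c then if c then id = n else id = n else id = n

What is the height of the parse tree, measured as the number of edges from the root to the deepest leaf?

4

[S [M if c then [M if c then [M id = n] else [M id = n]] else [M id = n]]]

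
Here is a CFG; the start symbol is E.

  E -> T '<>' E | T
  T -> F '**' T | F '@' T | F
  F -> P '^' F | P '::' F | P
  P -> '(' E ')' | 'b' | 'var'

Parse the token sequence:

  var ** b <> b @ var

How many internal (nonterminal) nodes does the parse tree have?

14

[E [T [F [P var]] ** [T [F [P b]]]] <> [E [T [F [P b]] @ [T [F [P var]]]]]]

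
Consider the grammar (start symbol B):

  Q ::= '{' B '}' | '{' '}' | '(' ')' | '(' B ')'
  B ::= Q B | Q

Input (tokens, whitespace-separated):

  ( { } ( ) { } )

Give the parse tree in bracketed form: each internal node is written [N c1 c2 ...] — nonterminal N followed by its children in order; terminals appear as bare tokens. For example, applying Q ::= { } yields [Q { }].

B
Q
( B )
( Q B )
( { } B )
( { } Q B )
( { } ( ) B )
( { } ( ) Q )
( { } ( ) { } )

[B [Q ( [B [Q { }] [B [Q ( )] [B [Q { }]]]] )]]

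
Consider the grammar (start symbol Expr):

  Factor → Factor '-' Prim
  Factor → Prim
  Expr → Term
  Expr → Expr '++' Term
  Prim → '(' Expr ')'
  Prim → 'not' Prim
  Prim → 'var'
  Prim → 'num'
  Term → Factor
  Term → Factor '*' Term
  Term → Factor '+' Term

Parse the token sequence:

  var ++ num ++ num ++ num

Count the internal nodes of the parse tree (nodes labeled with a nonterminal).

[Expr [Expr [Expr [Expr [Term [Factor [Prim var]]]] ++ [Term [Factor [Prim num]]]] ++ [Term [Factor [Prim num]]]] ++ [Term [Factor [Prim num]]]]

16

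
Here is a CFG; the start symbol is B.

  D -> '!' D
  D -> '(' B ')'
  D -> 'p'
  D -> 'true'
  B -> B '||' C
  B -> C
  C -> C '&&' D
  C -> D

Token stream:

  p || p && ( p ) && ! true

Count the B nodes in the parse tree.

3

[B [B [C [D p]]] || [C [C [C [D p]] && [D ( [B [C [D p]]] )]] && [D ! [D true]]]]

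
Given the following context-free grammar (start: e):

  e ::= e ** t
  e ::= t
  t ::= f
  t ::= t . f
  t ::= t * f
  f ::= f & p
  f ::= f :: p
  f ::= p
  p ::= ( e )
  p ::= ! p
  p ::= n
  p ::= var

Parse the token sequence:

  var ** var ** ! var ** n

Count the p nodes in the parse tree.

[e [e [e [e [t [f [p var]]]] ** [t [f [p var]]]] ** [t [f [p ! [p var]]]]] ** [t [f [p n]]]]

5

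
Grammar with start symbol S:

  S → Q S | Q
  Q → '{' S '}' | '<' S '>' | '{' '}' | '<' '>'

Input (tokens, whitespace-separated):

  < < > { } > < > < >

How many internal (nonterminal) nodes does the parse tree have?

10

[S [Q < [S [Q < >] [S [Q { }]]] >] [S [Q < >] [S [Q < >]]]]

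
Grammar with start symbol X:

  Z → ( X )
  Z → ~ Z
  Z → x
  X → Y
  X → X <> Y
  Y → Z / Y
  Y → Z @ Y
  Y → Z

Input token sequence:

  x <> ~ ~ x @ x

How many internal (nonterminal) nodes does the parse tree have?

10

[X [X [Y [Z x]]] <> [Y [Z ~ [Z ~ [Z x]]] @ [Y [Z x]]]]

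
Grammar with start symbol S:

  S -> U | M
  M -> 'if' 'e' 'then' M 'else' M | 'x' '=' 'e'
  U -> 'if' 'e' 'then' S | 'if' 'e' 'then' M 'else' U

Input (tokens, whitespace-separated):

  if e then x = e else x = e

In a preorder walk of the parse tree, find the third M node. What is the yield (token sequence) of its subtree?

x = e

[S [M if e then [M x = e] else [M x = e]]]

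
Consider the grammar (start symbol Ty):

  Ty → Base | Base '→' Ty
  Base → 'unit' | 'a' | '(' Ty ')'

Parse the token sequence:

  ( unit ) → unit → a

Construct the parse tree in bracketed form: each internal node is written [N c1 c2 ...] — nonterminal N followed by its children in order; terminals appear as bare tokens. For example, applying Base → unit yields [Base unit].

Ty
Base → Ty
( Ty ) → Ty
( Base ) → Ty
( unit ) → Ty
( unit ) → Base → Ty
( unit ) → unit → Ty
( unit ) → unit → Base
( unit ) → unit → a

[Ty [Base ( [Ty [Base unit]] )] → [Ty [Base unit] → [Ty [Base a]]]]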